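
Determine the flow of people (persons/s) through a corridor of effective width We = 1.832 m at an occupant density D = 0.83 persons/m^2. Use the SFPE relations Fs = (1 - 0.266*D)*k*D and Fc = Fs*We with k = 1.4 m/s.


1 - 0.266*D = 1 - 0.266*0.83 = 0.77922
Fs = 0.77922 * 1.4 * 0.83 = 0.90545 persons/(s*m)
Fc = 0.90545 * 1.832 = 1.6588 persons/s

1.6588 persons/s


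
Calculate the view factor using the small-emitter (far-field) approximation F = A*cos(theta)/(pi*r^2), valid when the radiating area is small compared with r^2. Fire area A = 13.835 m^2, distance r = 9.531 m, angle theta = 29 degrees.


cos(29 deg) = 0.87462
pi*r^2 = 285.38
F = 13.835 * 0.87462 / 285.38 = 0.042401

0.042401


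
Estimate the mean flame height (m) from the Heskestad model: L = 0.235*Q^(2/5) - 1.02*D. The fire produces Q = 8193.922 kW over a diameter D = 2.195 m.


Q^(2/5) = 36.762
0.235 * Q^(2/5) = 8.6390
1.02 * D = 2.2389
L = 6.4001 m

6.4001 m


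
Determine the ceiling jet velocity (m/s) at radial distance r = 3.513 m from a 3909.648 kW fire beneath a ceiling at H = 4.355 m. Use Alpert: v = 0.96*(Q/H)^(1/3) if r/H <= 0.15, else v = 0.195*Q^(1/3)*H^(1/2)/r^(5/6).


r/H = 3.513 / 4.355 = 0.80666
r/H > 0.15, so v = 0.195*Q^(1/3)*H^(1/2)/r^(5/6)
Q^(1/3) = 15.754
H^(1/2) = 2.0869
r^(5/6) = 2.8493
v = 0.195 * 15.754 * 2.0869 / 2.8493 = 2.2500 m/s

2.2500 m/s


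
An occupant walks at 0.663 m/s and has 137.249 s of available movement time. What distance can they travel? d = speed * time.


d = 0.663 * 137.249 = 90.996 m

90.996 m


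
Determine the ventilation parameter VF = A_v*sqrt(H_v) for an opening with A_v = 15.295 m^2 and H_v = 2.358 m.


sqrt(H_v) = 1.5356
VF = 15.295 * 1.5356 = 23.487 m^(5/2)

23.487 m^(5/2)


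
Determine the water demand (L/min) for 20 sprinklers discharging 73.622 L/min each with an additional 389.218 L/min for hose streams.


Sprinkler demand = 20 * 73.622 = 1472.44 L/min
Total = 1472.44 + 389.218 = 1861.658 L/min

1861.658 L/min


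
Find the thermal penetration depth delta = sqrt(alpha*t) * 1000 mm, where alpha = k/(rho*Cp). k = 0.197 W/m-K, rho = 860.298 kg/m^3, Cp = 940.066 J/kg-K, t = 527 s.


alpha = 0.197 / (860.298 * 940.066) = 2.4359e-07 m^2/s
alpha * t = 0.00012837
delta = sqrt(0.00012837) * 1000 = 11.330 mm

11.330 mm


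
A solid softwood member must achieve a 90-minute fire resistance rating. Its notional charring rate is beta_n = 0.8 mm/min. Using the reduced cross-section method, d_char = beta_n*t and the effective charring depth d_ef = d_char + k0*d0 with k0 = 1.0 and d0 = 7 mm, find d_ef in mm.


d_char = 0.8 * 90 = 72 mm
d_ef = 72 + 1.0*7 = 79 mm

79 mm


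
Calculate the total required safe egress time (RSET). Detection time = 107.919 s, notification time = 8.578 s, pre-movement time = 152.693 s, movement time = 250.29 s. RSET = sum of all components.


Total = 107.919 + 8.578 + 152.693 + 250.29 = 519.48 s

519.48 s


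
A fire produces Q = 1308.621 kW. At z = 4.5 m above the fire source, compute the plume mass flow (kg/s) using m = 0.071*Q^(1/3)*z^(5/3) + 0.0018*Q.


Q^(1/3) = 10.938
z^(5/3) = 12.266
First term = 0.071 * 10.938 * 12.266 = 9.5254
Second term = 0.0018 * 1308.621 = 2.3555
m = 11.881 kg/s

11.881 kg/s


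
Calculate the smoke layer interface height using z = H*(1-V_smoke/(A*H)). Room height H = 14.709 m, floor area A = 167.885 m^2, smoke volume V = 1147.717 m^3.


V/(A*H) = 0.46477
1 - 0.46477 = 0.53523
z = 14.709 * 0.53523 = 7.8727 m

7.8727 m


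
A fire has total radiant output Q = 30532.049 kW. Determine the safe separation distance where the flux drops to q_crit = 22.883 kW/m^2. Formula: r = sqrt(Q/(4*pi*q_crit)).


4*pi*q_crit = 287.56
Q/(4*pi*q_crit) = 106.18
r = sqrt(106.18) = 10.304 m

10.304 m


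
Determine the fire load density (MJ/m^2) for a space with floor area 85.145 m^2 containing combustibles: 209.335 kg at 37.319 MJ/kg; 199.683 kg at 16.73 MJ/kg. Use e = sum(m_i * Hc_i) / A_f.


Total energy = 209.335*37.319 + 199.683*16.73
= 7812.173 + 3340.697
= 11152.87 MJ
e = 11152.87 / 85.145 = 130.99 MJ/m^2

130.99 MJ/m^2


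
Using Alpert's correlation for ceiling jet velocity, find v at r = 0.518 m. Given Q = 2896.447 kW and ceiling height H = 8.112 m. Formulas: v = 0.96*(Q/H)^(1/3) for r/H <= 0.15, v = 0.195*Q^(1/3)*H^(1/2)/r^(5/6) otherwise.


r/H = 0.518 / 8.112 = 0.063856
r/H <= 0.15, so v = 0.96*(Q/H)^(1/3)
Q/H = 357.06
(Q/H)^(1/3) = 7.0943
v = 0.96 * 7.0943 = 6.8106 m/s

6.8106 m/s


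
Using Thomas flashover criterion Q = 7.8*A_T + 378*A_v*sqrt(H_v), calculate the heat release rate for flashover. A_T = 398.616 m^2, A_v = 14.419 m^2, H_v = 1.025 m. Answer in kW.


7.8*A_T = 3109.2
sqrt(H_v) = 1.0124
378*A_v*sqrt(H_v) = 5518.1
Q = 3109.2 + 5518.1 = 8627.3 kW

8627.3 kW


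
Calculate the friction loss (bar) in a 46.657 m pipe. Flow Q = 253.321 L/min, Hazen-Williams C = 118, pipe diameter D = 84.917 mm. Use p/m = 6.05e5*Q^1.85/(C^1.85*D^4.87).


Q^1.85 = 27976
C^1.85 = 6807.4
D^4.87 = 2.4786e+09
p/m = 0.0010031 bar/m
p_total = 0.0010031 * 46.657 = 0.046803 bar

0.046803 bar


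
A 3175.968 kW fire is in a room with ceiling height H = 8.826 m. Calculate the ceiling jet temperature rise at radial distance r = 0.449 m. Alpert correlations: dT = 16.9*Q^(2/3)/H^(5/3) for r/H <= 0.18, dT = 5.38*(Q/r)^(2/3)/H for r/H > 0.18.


r/H = 0.449 / 8.826 = 0.050872
r/H <= 0.18, so dT = 16.9*Q^(2/3)/H^(5/3)
Q^(2/3) = 216.06
H^(5/3) = 37.694
dT = 16.9 * 216.06 / 37.694 = 96.872 K

96.872 K


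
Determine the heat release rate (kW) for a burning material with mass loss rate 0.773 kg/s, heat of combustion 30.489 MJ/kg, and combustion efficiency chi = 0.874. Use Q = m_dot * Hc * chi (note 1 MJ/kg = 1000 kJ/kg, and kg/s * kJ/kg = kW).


Hc = 30.489 MJ/kg = 30.489 * 1000 kJ/kg = 30489 kJ/kg
Q = 0.773 kg/s * 30489 kJ/kg * 0.874 = 20598 kW

20598 kW


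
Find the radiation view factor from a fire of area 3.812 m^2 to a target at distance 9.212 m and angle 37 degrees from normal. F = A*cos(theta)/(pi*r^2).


cos(37 deg) = 0.79864
pi*r^2 = 266.60
F = 3.812 * 0.79864 / 266.60 = 0.011419

0.011419


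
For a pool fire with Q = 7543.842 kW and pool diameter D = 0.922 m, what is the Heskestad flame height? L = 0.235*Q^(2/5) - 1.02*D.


Q^(2/5) = 35.566
0.235 * Q^(2/5) = 8.3580
1.02 * D = 0.94044
L = 7.4176 m

7.4176 m


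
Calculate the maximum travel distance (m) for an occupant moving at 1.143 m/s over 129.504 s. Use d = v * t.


d = 1.143 * 129.504 = 148.02 m

148.02 m


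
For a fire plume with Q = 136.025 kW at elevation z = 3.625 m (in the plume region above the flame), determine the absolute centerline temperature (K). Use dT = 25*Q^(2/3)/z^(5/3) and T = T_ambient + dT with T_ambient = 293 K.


Q^(2/3) = 26.449
z^(5/3) = 8.5542
dT = 25 * 26.449 / 8.5542 = 77.299 K
T = 293 + 77.299 = 370.30 K

370.30 K


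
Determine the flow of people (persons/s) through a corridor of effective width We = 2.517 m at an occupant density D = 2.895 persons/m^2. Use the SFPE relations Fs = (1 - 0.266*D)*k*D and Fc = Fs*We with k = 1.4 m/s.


1 - 0.266*D = 1 - 0.266*2.895 = 0.22993
Fs = 0.22993 * 1.4 * 2.895 = 0.93191 persons/(s*m)
Fc = 0.93191 * 2.517 = 2.3456 persons/s

2.3456 persons/s


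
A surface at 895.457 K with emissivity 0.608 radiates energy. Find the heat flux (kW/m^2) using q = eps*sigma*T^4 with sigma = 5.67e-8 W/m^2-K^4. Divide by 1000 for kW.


T^4 = 6.4295e+11
q = 0.608 * 5.67e-8 * 6.4295e+11 / 1000 = 22.165 kW/m^2

22.165 kW/m^2


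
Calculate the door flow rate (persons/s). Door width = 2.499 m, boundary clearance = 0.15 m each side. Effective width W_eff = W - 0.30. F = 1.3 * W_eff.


W_eff = 2.499 - 0.30 = 2.199 m
F = 1.3 * 2.199 = 2.8587 persons/s

2.8587 persons/s


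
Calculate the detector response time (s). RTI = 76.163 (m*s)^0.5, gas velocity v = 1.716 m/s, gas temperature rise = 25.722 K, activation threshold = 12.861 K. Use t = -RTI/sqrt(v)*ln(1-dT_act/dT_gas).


dT_act/dT_gas = 0.5
ln(1 - 0.5) = -0.69315
t = -76.163 / sqrt(1.716) * -0.69315 = 40.301 s

40.301 s


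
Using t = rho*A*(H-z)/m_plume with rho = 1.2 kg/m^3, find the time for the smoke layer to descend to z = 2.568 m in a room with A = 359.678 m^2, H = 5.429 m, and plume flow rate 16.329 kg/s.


H - z = 2.861 m
t = 1.2 * 359.678 * 2.861 / 16.329 = 75.623 s

75.623 s


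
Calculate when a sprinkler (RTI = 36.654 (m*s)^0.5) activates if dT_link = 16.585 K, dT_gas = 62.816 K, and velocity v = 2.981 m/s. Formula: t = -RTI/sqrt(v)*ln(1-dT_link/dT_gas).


dT_link/dT_gas = 0.26403
ln(1 - 0.26403) = -0.30656
t = -36.654 / sqrt(2.981) * -0.30656 = 6.5081 s

6.5081 s


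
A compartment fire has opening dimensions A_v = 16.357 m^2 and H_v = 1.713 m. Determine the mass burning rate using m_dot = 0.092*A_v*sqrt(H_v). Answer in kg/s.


sqrt(H_v) = 1.3088
m_dot = 0.092 * 16.357 * 1.3088 = 1.9696 kg/s

1.9696 kg/s


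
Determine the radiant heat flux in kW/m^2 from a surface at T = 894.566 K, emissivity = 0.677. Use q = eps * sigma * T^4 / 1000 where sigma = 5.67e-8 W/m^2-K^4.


T^4 = 6.4040e+11
q = 0.677 * 5.67e-8 * 6.4040e+11 / 1000 = 24.582 kW/m^2

24.582 kW/m^2


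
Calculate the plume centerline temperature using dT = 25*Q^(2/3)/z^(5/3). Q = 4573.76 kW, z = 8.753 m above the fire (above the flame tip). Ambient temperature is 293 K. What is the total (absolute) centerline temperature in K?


Q^(2/3) = 275.54
z^(5/3) = 37.176
dT = 25 * 275.54 / 37.176 = 185.29 K
T = 293 + 185.29 = 478.29 K

478.29 K


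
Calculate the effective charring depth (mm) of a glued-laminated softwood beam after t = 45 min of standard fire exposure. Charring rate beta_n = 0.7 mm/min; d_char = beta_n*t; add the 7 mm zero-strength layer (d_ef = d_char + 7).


d_char = 0.7 * 45 = 31.5 mm
d_ef = 31.5 + 1.0*7 = 38.5 mm

38.5 mm


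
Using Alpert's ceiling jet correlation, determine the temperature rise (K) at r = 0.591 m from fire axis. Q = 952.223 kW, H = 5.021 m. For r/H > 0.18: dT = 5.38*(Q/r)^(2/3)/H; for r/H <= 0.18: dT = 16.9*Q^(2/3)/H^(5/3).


r/H = 0.591 / 5.021 = 0.11771
r/H <= 0.18, so dT = 16.9*Q^(2/3)/H^(5/3)
Q^(2/3) = 96.789
H^(5/3) = 14.723
dT = 16.9 * 96.789 / 14.723 = 111.10 K

111.10 K


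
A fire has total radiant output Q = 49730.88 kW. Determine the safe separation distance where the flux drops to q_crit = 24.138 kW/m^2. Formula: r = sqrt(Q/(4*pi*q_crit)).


4*pi*q_crit = 303.33
Q/(4*pi*q_crit) = 163.95
r = sqrt(163.95) = 12.804 m

12.804 m


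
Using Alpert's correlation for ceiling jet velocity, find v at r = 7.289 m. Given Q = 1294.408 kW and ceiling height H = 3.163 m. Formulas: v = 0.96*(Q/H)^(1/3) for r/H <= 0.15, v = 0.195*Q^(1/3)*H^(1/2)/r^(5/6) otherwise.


r/H = 7.289 / 3.163 = 2.3045
r/H > 0.15, so v = 0.195*Q^(1/3)*H^(1/2)/r^(5/6)
Q^(1/3) = 10.898
H^(1/2) = 1.7785
r^(5/6) = 5.2347
v = 0.195 * 10.898 * 1.7785 / 5.2347 = 0.72202 m/s

0.72202 m/s


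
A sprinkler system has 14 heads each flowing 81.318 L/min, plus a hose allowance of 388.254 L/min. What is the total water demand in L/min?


Sprinkler demand = 14 * 81.318 = 1138.452 L/min
Total = 1138.452 + 388.254 = 1526.706 L/min

1526.706 L/min


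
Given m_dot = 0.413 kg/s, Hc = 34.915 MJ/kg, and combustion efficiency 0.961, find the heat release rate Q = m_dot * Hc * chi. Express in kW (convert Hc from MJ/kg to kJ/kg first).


Hc = 34.915 MJ/kg = 34.915 * 1000 kJ/kg = 34915 kJ/kg
Q = 0.413 kg/s * 34915 kJ/kg * 0.961 = 13858 kW

13858 kW


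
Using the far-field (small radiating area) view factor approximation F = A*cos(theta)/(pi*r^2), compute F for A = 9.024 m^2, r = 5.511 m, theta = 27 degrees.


cos(27 deg) = 0.89101
pi*r^2 = 95.414
F = 9.024 * 0.89101 / 95.414 = 0.084269

0.084269


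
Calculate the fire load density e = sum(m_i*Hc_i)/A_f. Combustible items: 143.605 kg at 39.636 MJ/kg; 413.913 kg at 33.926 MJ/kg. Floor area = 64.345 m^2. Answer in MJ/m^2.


Total energy = 143.605*39.636 + 413.913*33.926
= 5691.928 + 14042.41
= 19734.34 MJ
e = 19734.34 / 64.345 = 306.70 MJ/m^2

306.70 MJ/m^2


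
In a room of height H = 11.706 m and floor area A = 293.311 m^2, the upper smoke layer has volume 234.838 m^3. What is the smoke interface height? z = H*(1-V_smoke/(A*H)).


V/(A*H) = 0.068396
1 - 0.068396 = 0.93160
z = 11.706 * 0.93160 = 10.905 m

10.905 m


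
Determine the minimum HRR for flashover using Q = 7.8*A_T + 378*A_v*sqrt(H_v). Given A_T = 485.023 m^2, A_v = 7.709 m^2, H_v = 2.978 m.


7.8*A_T = 3783.2
sqrt(H_v) = 1.7257
378*A_v*sqrt(H_v) = 5028.7
Q = 3783.2 + 5028.7 = 8811.8 kW

8811.8 kW


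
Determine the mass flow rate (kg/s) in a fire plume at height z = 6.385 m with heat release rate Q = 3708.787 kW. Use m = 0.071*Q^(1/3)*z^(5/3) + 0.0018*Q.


Q^(1/3) = 15.479
z^(5/3) = 21.975
First term = 0.071 * 15.479 * 21.975 = 24.151
Second term = 0.0018 * 3708.787 = 6.6758
m = 30.827 kg/s

30.827 kg/s


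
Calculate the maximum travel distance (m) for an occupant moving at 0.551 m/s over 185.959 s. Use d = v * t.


d = 0.551 * 185.959 = 102.46 m

102.46 m


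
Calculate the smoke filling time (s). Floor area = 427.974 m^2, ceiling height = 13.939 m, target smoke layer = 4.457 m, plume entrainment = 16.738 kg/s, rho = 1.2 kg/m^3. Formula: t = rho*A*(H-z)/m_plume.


H - z = 9.482 m
t = 1.2 * 427.974 * 9.482 / 16.738 = 290.93 s

290.93 s


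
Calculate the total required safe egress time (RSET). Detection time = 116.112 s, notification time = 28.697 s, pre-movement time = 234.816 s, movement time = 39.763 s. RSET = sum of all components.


Total = 116.112 + 28.697 + 234.816 + 39.763 = 419.388 s

419.388 s


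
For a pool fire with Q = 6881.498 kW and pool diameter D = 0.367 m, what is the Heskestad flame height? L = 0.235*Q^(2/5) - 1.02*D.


Q^(2/5) = 34.283
0.235 * Q^(2/5) = 8.0564
1.02 * D = 0.37434
L = 7.6821 m

7.6821 m


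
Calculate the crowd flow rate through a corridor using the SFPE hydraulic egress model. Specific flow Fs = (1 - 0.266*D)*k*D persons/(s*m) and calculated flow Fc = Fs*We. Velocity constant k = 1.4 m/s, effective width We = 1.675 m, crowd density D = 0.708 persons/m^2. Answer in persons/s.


1 - 0.266*D = 1 - 0.266*0.708 = 0.81167
Fs = 0.81167 * 1.4 * 0.708 = 0.80453 persons/(s*m)
Fc = 0.80453 * 1.675 = 1.3476 persons/s

1.3476 persons/s


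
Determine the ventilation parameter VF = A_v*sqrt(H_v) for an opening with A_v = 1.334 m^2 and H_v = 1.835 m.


sqrt(H_v) = 1.3546
VF = 1.334 * 1.3546 = 1.8071 m^(5/2)

1.8071 m^(5/2)


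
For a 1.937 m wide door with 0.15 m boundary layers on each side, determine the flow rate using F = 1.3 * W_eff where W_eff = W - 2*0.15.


W_eff = 1.937 - 0.30 = 1.637 m
F = 1.3 * 1.637 = 2.1281 persons/s

2.1281 persons/s


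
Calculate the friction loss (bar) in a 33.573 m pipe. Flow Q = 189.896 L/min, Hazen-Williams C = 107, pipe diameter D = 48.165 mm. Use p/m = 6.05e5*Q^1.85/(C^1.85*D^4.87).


Q^1.85 = 16416
C^1.85 = 5680.2
D^4.87 = 1.5664e+08
p/m = 0.011162 bar/m
p_total = 0.011162 * 33.573 = 0.37475 bar

0.37475 bar


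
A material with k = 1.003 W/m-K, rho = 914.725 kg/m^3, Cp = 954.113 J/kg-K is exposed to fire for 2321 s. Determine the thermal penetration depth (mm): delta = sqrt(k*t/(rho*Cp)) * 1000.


alpha = 1.003 / (914.725 * 954.113) = 1.1492e-06 m^2/s
alpha * t = 0.0026674
delta = sqrt(0.0026674) * 1000 = 51.647 mm

51.647 mm


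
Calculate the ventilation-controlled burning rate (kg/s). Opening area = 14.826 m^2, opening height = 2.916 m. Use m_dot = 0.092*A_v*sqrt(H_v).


sqrt(H_v) = 1.7076
m_dot = 0.092 * 14.826 * 1.7076 = 2.3292 kg/s

2.3292 kg/s


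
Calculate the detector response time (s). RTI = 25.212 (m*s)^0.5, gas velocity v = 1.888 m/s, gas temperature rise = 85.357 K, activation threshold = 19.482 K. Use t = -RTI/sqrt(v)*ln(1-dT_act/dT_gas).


dT_act/dT_gas = 0.22824
ln(1 - 0.22824) = -0.25908
t = -25.212 / sqrt(1.888) * -0.25908 = 4.7539 s

4.7539 s


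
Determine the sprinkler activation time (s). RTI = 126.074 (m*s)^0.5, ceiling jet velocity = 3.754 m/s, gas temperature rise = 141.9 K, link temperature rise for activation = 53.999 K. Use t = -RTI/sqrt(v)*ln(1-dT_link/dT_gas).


dT_link/dT_gas = 0.38054
ln(1 - 0.38054) = -0.47891
t = -126.074 / sqrt(3.754) * -0.47891 = 31.163 s

31.163 s


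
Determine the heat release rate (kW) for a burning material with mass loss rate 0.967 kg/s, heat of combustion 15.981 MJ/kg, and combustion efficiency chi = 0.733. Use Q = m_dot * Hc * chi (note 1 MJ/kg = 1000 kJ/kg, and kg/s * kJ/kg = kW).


Hc = 15.981 MJ/kg = 15.981 * 1000 kJ/kg = 15981 kJ/kg
Q = 0.967 kg/s * 15981 kJ/kg * 0.733 = 11328 kW

11328 kW


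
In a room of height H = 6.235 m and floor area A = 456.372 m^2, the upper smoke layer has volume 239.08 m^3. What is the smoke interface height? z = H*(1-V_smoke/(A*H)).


V/(A*H) = 0.084021
1 - 0.084021 = 0.91598
z = 6.235 * 0.91598 = 5.7111 m

5.7111 m


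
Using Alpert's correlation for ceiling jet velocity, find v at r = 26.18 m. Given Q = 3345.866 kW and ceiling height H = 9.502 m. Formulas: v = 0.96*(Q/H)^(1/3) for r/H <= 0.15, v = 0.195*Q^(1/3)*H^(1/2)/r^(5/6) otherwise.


r/H = 26.18 / 9.502 = 2.7552
r/H > 0.15, so v = 0.195*Q^(1/3)*H^(1/2)/r^(5/6)
Q^(1/3) = 14.957
H^(1/2) = 3.0825
r^(5/6) = 15.193
v = 0.195 * 14.957 * 3.0825 / 15.193 = 0.59175 m/s

0.59175 m/s


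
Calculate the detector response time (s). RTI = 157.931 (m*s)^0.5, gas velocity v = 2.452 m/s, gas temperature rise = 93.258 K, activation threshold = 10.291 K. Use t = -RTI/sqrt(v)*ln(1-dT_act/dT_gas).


dT_act/dT_gas = 0.11035
ln(1 - 0.11035) = -0.11693
t = -157.931 / sqrt(2.452) * -0.11693 = 11.793 s

11.793 s


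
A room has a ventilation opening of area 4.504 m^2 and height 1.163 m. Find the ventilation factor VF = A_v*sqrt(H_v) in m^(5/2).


sqrt(H_v) = 1.0784
VF = 4.504 * 1.0784 = 4.8572 m^(5/2)

4.8572 m^(5/2)


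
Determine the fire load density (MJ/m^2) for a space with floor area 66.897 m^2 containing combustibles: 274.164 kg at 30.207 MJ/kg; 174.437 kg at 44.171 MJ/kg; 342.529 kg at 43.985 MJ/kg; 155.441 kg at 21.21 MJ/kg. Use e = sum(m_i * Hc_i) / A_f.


Total energy = 274.164*30.207 + 174.437*44.171 + 342.529*43.985 + 155.441*21.21
= 8281.672 + 7705.057 + 15066.14 + 3296.904
= 34349.77 MJ
e = 34349.77 / 66.897 = 513.47 MJ/m^2

513.47 MJ/m^2


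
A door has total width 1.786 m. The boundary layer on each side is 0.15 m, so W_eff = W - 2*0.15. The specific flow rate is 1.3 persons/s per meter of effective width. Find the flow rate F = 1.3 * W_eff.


W_eff = 1.786 - 0.30 = 1.486 m
F = 1.3 * 1.486 = 1.9318 persons/s

1.9318 persons/s


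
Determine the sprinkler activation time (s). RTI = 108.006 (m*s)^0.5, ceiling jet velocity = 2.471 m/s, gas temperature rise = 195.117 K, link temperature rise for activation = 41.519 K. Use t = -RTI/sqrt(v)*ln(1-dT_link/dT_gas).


dT_link/dT_gas = 0.21279
ln(1 - 0.21279) = -0.23926
t = -108.006 / sqrt(2.471) * -0.23926 = 16.439 s

16.439 s


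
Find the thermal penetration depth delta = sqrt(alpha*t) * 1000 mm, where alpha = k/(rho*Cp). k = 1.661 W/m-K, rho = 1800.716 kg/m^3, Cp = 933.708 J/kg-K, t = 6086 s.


alpha = 1.661 / (1800.716 * 933.708) = 9.8790e-07 m^2/s
alpha * t = 0.0060124
delta = sqrt(0.0060124) * 1000 = 77.539 mm

77.539 mm


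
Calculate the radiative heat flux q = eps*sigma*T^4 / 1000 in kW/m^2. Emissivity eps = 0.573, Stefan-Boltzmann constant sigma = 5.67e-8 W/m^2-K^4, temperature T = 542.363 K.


T^4 = 8.6529e+10
q = 0.573 * 5.67e-8 * 8.6529e+10 / 1000 = 2.8112 kW/m^2

2.8112 kW/m^2


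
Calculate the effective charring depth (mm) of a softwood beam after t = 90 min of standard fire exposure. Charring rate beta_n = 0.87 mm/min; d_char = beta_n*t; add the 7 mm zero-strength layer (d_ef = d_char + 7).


d_char = 0.87 * 90 = 78.3 mm
d_ef = 78.3 + 1.0*7 = 85.3 mm

85.3 mm


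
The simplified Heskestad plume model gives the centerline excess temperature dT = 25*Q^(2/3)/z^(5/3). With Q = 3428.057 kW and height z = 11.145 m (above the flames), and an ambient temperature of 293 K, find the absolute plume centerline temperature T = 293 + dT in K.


Q^(2/3) = 227.35
z^(5/3) = 55.608
dT = 25 * 227.35 / 55.608 = 102.21 K
T = 293 + 102.21 = 395.21 K

395.21 K


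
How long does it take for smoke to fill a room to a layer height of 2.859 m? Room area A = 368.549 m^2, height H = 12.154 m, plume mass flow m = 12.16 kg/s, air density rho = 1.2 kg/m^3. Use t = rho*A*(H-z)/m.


H - z = 9.295 m
t = 1.2 * 368.549 * 9.295 / 12.16 = 338.06 s

338.06 s


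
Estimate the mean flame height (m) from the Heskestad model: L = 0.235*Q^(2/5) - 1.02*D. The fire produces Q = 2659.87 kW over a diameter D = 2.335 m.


Q^(2/5) = 23.439
0.235 * Q^(2/5) = 5.5082
1.02 * D = 2.3817
L = 3.1265 m

3.1265 m


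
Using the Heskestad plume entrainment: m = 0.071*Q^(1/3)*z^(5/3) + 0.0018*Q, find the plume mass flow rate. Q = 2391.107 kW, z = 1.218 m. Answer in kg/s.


Q^(1/3) = 13.372
z^(5/3) = 1.3891
First term = 0.071 * 13.372 * 1.3891 = 1.3189
Second term = 0.0018 * 2391.107 = 4.3040
m = 5.6229 kg/s

5.6229 kg/s


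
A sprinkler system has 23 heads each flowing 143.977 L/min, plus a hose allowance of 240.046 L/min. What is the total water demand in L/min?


Sprinkler demand = 23 * 143.977 = 3311.471 L/min
Total = 3311.471 + 240.046 = 3551.517 L/min

3551.517 L/min


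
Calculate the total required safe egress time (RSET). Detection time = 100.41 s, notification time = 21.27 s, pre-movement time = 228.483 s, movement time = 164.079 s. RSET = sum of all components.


Total = 100.41 + 21.27 + 228.483 + 164.079 = 514.242 s

514.242 s


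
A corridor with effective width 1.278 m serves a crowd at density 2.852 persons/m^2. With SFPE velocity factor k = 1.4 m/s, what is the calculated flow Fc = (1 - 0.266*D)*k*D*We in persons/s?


1 - 0.266*D = 1 - 0.266*2.852 = 0.24137
Fs = 0.24137 * 1.4 * 2.852 = 0.96373 persons/(s*m)
Fc = 0.96373 * 1.278 = 1.2317 persons/s

1.2317 persons/s


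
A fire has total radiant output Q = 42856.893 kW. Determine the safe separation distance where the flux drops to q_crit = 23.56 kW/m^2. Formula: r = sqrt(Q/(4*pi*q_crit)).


4*pi*q_crit = 296.06
Q/(4*pi*q_crit) = 144.76
r = sqrt(144.76) = 12.031 m

12.031 m


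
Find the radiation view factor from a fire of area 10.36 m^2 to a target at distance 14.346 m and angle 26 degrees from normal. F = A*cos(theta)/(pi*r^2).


cos(26 deg) = 0.89879
pi*r^2 = 646.56
F = 10.36 * 0.89879 / 646.56 = 0.014402

0.014402


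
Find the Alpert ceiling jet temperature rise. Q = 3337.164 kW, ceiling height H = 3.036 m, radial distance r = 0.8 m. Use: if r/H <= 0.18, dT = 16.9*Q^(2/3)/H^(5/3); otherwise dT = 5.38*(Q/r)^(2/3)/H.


r/H = 0.8 / 3.036 = 0.26350
r/H > 0.18, so dT = 5.38*(Q/r)^(2/3)/H
Q/r = 4171.455
(Q/r)^(2/3) = 259.13
dT = 5.38 * 259.13 / 3.036 = 459.20 K

459.20 K


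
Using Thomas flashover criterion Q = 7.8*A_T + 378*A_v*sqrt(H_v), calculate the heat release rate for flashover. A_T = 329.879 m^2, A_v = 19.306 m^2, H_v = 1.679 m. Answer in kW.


7.8*A_T = 2573.1
sqrt(H_v) = 1.2958
378*A_v*sqrt(H_v) = 9456.0
Q = 2573.1 + 9456.0 = 12029 kW

12029 kW


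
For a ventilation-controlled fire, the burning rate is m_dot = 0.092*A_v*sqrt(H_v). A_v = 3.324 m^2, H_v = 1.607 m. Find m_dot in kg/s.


sqrt(H_v) = 1.2677
m_dot = 0.092 * 3.324 * 1.2677 = 0.38767 kg/s

0.38767 kg/s


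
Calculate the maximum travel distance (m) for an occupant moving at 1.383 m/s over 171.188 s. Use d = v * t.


d = 1.383 * 171.188 = 236.75 m

236.75 m


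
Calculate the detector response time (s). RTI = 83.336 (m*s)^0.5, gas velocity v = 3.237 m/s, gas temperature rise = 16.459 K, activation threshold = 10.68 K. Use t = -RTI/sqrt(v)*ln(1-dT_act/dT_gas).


dT_act/dT_gas = 0.64889
ln(1 - 0.64889) = -1.0466
t = -83.336 / sqrt(3.237) * -1.0466 = 48.480 s

48.480 s


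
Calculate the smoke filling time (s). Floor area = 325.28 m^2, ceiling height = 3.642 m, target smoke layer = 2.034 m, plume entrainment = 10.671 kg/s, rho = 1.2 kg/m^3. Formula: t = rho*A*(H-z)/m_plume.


H - z = 1.608 m
t = 1.2 * 325.28 * 1.608 / 10.671 = 58.819 s

58.819 s


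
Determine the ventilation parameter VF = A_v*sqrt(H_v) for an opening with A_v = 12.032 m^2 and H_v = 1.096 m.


sqrt(H_v) = 1.0469
VF = 12.032 * 1.0469 = 12.596 m^(5/2)

12.596 m^(5/2)


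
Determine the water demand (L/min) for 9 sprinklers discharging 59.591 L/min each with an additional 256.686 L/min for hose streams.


Sprinkler demand = 9 * 59.591 = 536.319 L/min
Total = 536.319 + 256.686 = 793.005 L/min

793.005 L/min


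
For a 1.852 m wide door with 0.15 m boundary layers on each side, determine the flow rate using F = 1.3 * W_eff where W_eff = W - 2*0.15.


W_eff = 1.852 - 0.30 = 1.552 m
F = 1.3 * 1.552 = 2.0176 persons/s

2.0176 persons/s


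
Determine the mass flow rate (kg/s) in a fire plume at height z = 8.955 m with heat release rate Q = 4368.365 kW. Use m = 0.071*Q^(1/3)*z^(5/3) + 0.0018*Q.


Q^(1/3) = 16.347
z^(5/3) = 38.617
First term = 0.071 * 16.347 * 38.617 = 44.820
Second term = 0.0018 * 4368.365 = 7.8631
m = 52.683 kg/s

52.683 kg/s


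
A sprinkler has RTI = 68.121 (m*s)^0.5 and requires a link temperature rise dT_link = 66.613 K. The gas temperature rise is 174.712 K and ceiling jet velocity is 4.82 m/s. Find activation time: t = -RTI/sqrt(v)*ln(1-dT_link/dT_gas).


dT_link/dT_gas = 0.38127
ln(1 - 0.38127) = -0.48009
t = -68.121 / sqrt(4.82) * -0.48009 = 14.896 s

14.896 s


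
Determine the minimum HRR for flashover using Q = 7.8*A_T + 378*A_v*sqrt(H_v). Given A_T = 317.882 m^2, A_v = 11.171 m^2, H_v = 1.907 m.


7.8*A_T = 2479.5
sqrt(H_v) = 1.3809
378*A_v*sqrt(H_v) = 5831.2
Q = 2479.5 + 5831.2 = 8310.7 kW

8310.7 kW


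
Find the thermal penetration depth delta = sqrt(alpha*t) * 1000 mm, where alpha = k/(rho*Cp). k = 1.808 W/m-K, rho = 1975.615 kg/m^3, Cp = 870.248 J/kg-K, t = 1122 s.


alpha = 1.808 / (1975.615 * 870.248) = 1.0516e-06 m^2/s
alpha * t = 0.0011799
delta = sqrt(0.0011799) * 1000 = 34.350 mm

34.350 mm


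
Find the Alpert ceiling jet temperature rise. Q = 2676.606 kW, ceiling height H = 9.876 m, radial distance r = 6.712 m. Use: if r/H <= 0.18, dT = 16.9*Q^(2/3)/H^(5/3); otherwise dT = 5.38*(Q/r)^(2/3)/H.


r/H = 6.712 / 9.876 = 0.67963
r/H > 0.18, so dT = 5.38*(Q/r)^(2/3)/H
Q/r = 398.78
(Q/r)^(2/3) = 54.178
dT = 5.38 * 54.178 / 9.876 = 29.514 K

29.514 K


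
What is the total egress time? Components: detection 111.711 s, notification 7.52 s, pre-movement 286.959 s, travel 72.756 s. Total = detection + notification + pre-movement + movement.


Total = 111.711 + 7.52 + 286.959 + 72.756 = 478.946 s

478.946 s


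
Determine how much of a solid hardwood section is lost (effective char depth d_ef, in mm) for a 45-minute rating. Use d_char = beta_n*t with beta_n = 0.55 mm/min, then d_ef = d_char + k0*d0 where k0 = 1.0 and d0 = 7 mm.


d_char = 0.55 * 45 = 24.75 mm
d_ef = 24.75 + 1.0*7 = 31.75 mm

31.75 mm


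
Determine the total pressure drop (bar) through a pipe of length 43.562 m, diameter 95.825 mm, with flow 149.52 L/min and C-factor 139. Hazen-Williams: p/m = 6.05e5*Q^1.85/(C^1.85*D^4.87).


Q^1.85 = 10549
C^1.85 = 9216.7
D^4.87 = 4.4648e+09
p/m = 0.00015508 bar/m
p_total = 0.00015508 * 43.562 = 0.0067558 bar

0.0067558 bar


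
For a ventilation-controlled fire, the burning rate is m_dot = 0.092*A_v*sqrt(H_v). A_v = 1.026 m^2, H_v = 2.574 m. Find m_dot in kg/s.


sqrt(H_v) = 1.6044
m_dot = 0.092 * 1.026 * 1.6044 = 0.15144 kg/s

0.15144 kg/s


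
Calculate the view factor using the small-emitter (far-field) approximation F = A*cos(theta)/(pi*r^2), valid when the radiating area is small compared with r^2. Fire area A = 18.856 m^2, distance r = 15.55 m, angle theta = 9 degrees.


cos(9 deg) = 0.98769
pi*r^2 = 759.64
F = 18.856 * 0.98769 / 759.64 = 0.024517

0.024517


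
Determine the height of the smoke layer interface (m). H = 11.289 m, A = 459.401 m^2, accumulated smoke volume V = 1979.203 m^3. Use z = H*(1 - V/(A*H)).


V/(A*H) = 0.38163
1 - 0.38163 = 0.61837
z = 11.289 * 0.61837 = 6.9808 m

6.9808 m


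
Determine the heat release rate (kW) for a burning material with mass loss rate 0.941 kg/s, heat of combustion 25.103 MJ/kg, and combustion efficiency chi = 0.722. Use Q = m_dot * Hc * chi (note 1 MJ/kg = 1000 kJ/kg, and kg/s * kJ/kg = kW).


Hc = 25.103 MJ/kg = 25.103 * 1000 kJ/kg = 25103 kJ/kg
Q = 0.941 kg/s * 25103 kJ/kg * 0.722 = 17055 kW

17055 kW


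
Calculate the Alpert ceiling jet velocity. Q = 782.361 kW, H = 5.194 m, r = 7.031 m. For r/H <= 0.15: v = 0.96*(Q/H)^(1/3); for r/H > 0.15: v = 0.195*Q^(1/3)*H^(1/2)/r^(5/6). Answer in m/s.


r/H = 7.031 / 5.194 = 1.3537
r/H > 0.15, so v = 0.195*Q^(1/3)*H^(1/2)/r^(5/6)
Q^(1/3) = 9.2144
H^(1/2) = 2.2790
r^(5/6) = 5.0798
v = 0.195 * 9.2144 * 2.2790 / 5.0798 = 0.80613 m/s

0.80613 m/s


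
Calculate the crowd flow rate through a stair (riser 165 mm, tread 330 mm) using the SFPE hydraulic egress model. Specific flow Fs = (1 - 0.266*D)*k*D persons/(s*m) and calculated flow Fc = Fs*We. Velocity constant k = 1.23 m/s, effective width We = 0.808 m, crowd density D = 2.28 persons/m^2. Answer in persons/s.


1 - 0.266*D = 1 - 0.266*2.28 = 0.39352
Fs = 0.39352 * 1.23 * 2.28 = 1.1036 persons/(s*m)
Fc = 1.1036 * 0.808 = 0.89170 persons/s

0.89170 persons/s


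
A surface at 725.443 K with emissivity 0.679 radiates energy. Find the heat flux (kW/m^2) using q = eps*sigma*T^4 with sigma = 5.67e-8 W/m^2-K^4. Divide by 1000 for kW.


T^4 = 2.7696e+11
q = 0.679 * 5.67e-8 * 2.7696e+11 / 1000 = 10.663 kW/m^2

10.663 kW/m^2


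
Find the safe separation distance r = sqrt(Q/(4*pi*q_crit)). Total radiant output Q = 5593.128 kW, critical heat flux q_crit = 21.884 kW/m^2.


4*pi*q_crit = 275.00
Q/(4*pi*q_crit) = 20.338
r = sqrt(20.338) = 4.5098 m

4.5098 m


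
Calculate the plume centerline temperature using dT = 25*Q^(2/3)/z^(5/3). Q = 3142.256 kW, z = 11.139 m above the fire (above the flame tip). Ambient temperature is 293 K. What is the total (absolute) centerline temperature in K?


Q^(2/3) = 214.53
z^(5/3) = 55.558
dT = 25 * 214.53 / 55.558 = 96.536 K
T = 293 + 96.536 = 389.54 K

389.54 K


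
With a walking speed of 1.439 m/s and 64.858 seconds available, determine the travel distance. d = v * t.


d = 1.439 * 64.858 = 93.331 m

93.331 m


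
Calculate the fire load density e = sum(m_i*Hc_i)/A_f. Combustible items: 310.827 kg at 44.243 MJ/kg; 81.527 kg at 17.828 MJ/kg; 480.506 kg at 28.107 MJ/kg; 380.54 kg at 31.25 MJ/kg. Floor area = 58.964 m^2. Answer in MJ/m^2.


Total energy = 310.827*44.243 + 81.527*17.828 + 480.506*28.107 + 380.54*31.25
= 13751.92 + 1453.463 + 13505.58 + 11891.875
= 40602.84 MJ
e = 40602.84 / 58.964 = 688.60 MJ/m^2

688.60 MJ/m^2


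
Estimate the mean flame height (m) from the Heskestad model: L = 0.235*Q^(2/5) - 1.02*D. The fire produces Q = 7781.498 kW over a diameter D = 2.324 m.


Q^(2/5) = 36.010
0.235 * Q^(2/5) = 8.4624
1.02 * D = 2.3705
L = 6.0919 m

6.0919 m


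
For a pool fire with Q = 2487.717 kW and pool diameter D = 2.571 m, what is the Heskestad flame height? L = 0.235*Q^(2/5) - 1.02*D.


Q^(2/5) = 22.820
0.235 * Q^(2/5) = 5.3628
1.02 * D = 2.6224
L = 2.7403 m

2.7403 m


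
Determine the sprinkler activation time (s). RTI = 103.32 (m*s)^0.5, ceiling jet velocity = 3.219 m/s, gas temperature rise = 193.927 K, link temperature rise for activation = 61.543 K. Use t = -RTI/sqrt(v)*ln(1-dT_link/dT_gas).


dT_link/dT_gas = 0.31735
ln(1 - 0.31735) = -0.38178
t = -103.32 / sqrt(3.219) * -0.38178 = 21.985 s

21.985 s


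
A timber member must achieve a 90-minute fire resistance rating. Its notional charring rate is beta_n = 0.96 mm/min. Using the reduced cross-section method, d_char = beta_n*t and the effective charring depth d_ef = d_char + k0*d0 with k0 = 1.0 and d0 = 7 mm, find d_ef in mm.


d_char = 0.96 * 90 = 86.4 mm
d_ef = 86.4 + 1.0*7 = 93.4 mm

93.4 mm


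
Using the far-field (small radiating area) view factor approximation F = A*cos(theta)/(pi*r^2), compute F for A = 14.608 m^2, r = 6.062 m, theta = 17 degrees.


cos(17 deg) = 0.95630
pi*r^2 = 115.45
F = 14.608 * 0.95630 / 115.45 = 0.12101

0.12101


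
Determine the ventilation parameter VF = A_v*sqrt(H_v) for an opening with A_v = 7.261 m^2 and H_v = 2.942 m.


sqrt(H_v) = 1.7152
VF = 7.261 * 1.7152 = 12.454 m^(5/2)

12.454 m^(5/2)


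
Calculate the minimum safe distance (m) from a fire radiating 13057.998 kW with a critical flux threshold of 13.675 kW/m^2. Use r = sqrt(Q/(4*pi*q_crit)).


4*pi*q_crit = 171.85
Q/(4*pi*q_crit) = 75.987
r = sqrt(75.987) = 8.7171 m

8.7171 m


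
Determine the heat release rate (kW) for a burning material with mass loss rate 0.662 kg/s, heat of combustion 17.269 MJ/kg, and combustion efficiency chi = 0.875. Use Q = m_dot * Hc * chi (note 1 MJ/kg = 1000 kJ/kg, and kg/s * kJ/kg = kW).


Hc = 17.269 MJ/kg = 17.269 * 1000 kJ/kg = 17269 kJ/kg
Q = 0.662 kg/s * 17269 kJ/kg * 0.875 = 10003 kW

10003 kW


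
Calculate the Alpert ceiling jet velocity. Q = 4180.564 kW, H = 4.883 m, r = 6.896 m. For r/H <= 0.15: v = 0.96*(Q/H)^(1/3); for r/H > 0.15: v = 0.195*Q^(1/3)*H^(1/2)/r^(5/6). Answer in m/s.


r/H = 6.896 / 4.883 = 1.4122
r/H > 0.15, so v = 0.195*Q^(1/3)*H^(1/2)/r^(5/6)
Q^(1/3) = 16.109
H^(1/2) = 2.2098
r^(5/6) = 4.9984
v = 0.195 * 16.109 * 2.2098 / 4.9984 = 1.3888 m/s

1.3888 m/s


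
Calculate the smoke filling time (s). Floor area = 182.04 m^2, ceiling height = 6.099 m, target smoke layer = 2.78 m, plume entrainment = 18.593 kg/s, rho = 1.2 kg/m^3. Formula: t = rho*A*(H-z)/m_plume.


H - z = 3.319 m
t = 1.2 * 182.04 * 3.319 / 18.593 = 38.995 s

38.995 s


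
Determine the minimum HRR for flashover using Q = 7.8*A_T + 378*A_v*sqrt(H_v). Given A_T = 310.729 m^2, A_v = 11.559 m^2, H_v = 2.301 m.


7.8*A_T = 2423.7
sqrt(H_v) = 1.5169
378*A_v*sqrt(H_v) = 6627.8
Q = 2423.7 + 6627.8 = 9051.5 kW

9051.5 kW


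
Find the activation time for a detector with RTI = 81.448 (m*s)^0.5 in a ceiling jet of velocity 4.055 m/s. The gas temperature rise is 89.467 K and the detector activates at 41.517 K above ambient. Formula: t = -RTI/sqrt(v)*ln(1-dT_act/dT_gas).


dT_act/dT_gas = 0.46405
ln(1 - 0.46405) = -0.62371
t = -81.448 / sqrt(4.055) * -0.62371 = 25.227 s

25.227 s


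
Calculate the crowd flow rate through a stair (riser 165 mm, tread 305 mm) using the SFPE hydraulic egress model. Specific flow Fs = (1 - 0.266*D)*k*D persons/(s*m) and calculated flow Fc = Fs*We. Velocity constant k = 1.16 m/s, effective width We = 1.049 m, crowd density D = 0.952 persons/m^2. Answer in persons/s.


1 - 0.266*D = 1 - 0.266*0.952 = 0.74677
Fs = 0.74677 * 1.16 * 0.952 = 0.82467 persons/(s*m)
Fc = 0.82467 * 1.049 = 0.86508 persons/s

0.86508 persons/s


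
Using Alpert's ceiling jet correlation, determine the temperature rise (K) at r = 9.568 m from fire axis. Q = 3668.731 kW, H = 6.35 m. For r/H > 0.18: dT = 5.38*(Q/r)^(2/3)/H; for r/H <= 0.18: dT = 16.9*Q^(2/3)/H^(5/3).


r/H = 9.568 / 6.35 = 1.5068
r/H > 0.18, so dT = 5.38*(Q/r)^(2/3)/H
Q/r = 383.44
(Q/r)^(2/3) = 52.779
dT = 5.38 * 52.779 / 6.35 = 44.717 K

44.717 K


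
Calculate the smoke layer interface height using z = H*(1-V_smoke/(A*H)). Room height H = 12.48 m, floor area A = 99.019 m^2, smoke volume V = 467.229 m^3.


V/(A*H) = 0.37809
1 - 0.37809 = 0.62191
z = 12.48 * 0.62191 = 7.7614 m

7.7614 m


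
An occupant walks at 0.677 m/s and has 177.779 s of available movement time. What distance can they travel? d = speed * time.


d = 0.677 * 177.779 = 120.36 m

120.36 m


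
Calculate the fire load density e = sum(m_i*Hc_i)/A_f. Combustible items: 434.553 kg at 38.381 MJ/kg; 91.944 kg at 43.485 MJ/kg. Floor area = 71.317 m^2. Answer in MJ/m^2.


Total energy = 434.553*38.381 + 91.944*43.485
= 16678.58 + 3998.185
= 20676.76 MJ
e = 20676.76 / 71.317 = 289.93 MJ/m^2

289.93 MJ/m^2


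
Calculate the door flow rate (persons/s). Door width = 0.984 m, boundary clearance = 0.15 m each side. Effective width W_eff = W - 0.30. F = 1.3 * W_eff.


W_eff = 0.984 - 0.30 = 0.684 m
F = 1.3 * 0.684 = 0.88920 persons/s

0.88920 persons/s


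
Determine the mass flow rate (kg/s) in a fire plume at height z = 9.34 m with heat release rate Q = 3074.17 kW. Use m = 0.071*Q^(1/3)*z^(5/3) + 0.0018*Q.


Q^(1/3) = 14.540
z^(5/3) = 41.423
First term = 0.071 * 14.540 * 41.423 = 42.764
Second term = 0.0018 * 3074.17 = 5.5335
m = 48.298 kg/s

48.298 kg/s


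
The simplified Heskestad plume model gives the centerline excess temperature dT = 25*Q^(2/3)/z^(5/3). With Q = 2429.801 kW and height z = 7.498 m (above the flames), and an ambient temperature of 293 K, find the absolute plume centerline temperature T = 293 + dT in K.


Q^(2/3) = 180.74
z^(5/3) = 28.724
dT = 25 * 180.74 / 28.724 = 157.31 K
T = 293 + 157.31 = 450.31 K

450.31 K


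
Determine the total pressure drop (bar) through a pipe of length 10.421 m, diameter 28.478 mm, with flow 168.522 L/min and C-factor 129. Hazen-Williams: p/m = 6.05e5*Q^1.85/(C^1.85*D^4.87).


Q^1.85 = 13162
C^1.85 = 8027.7
D^4.87 = 1.2119e+07
p/m = 0.081850 bar/m
p_total = 0.081850 * 10.421 = 0.85296 bar

0.85296 bar


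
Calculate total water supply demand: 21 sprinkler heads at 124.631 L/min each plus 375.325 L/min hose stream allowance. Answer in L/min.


Sprinkler demand = 21 * 124.631 = 2617.251 L/min
Total = 2617.251 + 375.325 = 2992.576 L/min

2992.576 L/min


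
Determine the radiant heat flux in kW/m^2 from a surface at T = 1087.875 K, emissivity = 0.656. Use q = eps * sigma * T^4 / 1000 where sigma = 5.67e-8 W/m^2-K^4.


T^4 = 1.4006e+12
q = 0.656 * 5.67e-8 * 1.4006e+12 / 1000 = 52.096 kW/m^2

52.096 kW/m^2


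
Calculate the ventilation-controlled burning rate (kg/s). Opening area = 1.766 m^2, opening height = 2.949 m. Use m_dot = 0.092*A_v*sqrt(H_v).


sqrt(H_v) = 1.7173
m_dot = 0.092 * 1.766 * 1.7173 = 0.27901 kg/s

0.27901 kg/s


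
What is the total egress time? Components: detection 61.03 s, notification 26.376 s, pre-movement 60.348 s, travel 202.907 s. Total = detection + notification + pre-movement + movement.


Total = 61.03 + 26.376 + 60.348 + 202.907 = 350.661 s

350.661 s


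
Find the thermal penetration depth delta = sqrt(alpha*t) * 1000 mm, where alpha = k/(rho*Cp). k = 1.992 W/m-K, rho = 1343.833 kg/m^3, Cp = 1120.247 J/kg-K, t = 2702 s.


alpha = 1.992 / (1343.833 * 1120.247) = 1.3232e-06 m^2/s
alpha * t = 0.0035753
delta = sqrt(0.0035753) * 1000 = 59.794 mm

59.794 mm


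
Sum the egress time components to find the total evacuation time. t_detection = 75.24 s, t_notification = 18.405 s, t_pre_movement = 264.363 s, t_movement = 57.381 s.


Total = 75.24 + 18.405 + 264.363 + 57.381 = 415.389 s

415.389 s


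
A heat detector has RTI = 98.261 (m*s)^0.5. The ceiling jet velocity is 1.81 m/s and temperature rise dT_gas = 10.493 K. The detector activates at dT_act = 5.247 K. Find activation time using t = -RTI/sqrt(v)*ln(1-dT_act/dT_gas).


dT_act/dT_gas = 0.50005
ln(1 - 0.50005) = -0.69324
t = -98.261 / sqrt(1.81) * -0.69324 = 50.632 s

50.632 s


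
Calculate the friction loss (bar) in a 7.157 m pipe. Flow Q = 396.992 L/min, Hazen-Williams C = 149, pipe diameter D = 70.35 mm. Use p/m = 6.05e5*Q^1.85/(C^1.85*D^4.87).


Q^1.85 = 64231
C^1.85 = 10481
D^4.87 = 9.9123e+08
p/m = 0.0037405 bar/m
p_total = 0.0037405 * 7.157 = 0.026771 bar

0.026771 bar


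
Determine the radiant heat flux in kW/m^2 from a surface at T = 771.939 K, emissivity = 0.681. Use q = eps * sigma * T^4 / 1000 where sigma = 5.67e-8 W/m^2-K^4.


T^4 = 3.5508e+11
q = 0.681 * 5.67e-8 * 3.5508e+11 / 1000 = 13.711 kW/m^2

13.711 kW/m^2


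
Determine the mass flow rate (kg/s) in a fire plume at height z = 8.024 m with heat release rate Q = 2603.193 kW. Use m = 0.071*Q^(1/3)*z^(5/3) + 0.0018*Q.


Q^(1/3) = 13.756
z^(5/3) = 32.160
First term = 0.071 * 13.756 * 32.160 = 31.411
Second term = 0.0018 * 2603.193 = 4.6857
m = 36.097 kg/s

36.097 kg/s
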